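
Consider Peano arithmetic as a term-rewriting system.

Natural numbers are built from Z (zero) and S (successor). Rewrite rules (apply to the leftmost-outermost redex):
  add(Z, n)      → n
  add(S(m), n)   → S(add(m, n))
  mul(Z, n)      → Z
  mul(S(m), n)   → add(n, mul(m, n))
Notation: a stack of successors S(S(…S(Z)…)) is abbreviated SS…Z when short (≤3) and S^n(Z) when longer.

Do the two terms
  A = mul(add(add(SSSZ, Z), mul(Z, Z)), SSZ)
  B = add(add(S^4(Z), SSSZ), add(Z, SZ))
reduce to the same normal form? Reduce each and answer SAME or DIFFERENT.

Answer: DIFFERENT — A ⇓ S^6(Z), B ⇓ S^8(Z)

Derivation:
Term A:
  start: mul(add(add(SSSZ, Z), mul(Z, Z)), SSZ)
  [1] mul(add(S(add(SSZ, Z)), mul(Z, Z)), SSZ)
  [2] mul(S(add(add(SSZ, Z), mul(Z, Z))), SSZ)
  [3] add(SSZ, mul(add(add(SSZ, Z), mul(Z, Z)), SSZ))
  [4] S(add(SZ, mul(add(add(SSZ, Z), mul(Z, Z)), SSZ)))
  [5] S(S(add(Z, mul(add(add(SSZ, Z), mul(Z, Z)), SSZ))))
  [6] S(S(mul(add(add(SSZ, Z), mul(Z, Z)), SSZ)))
  [7] S(S(mul(add(S(add(SZ, Z)), mul(Z, Z)), SSZ)))
  [8] S(S(mul(S(add(add(SZ, Z), mul(Z, Z))), SSZ)))
  [9] S(S(add(SSZ, mul(add(add(SZ, Z), mul(Z, Z)), SSZ))))
  [10] S(S(S(add(SZ, mul(add(add(SZ, Z), mul(Z, Z)), SSZ)))))
  [11] S(S(S(S(add(Z, mul(add(add(SZ, Z), mul(Z, Z)), SSZ))))))
  [12] S(S(S(S(mul(add(add(SZ, Z), mul(Z, Z)), SSZ)))))
  [13] S(S(S(S(mul(add(S(add(Z, Z)), mul(Z, Z)), SSZ)))))
  [14] S(S(S(S(mul(S(add(add(Z, Z), mul(Z, Z))), SSZ)))))
  [15] S(S(S(S(add(SSZ, mul(add(add(Z, Z), mul(Z, Z)), SSZ))))))
  [16] S(S(S(S(S(add(SZ, mul(add(add(Z, Z), mul(Z, Z)), SSZ)))))))
  [17] S(S(S(S(S(S(add(Z, mul(add(add(Z, Z), mul(Z, Z)), SSZ))))))))
  [18] S(S(S(S(S(S(mul(add(add(Z, Z), mul(Z, Z)), SSZ)))))))
  [19] S(S(S(S(S(S(mul(add(Z, mul(Z, Z)), SSZ)))))))
  [20] S(S(S(S(S(S(mul(mul(Z, Z), SSZ)))))))
  [21] S(S(S(S(S(S(mul(Z, SSZ)))))))
  [22] S^6(Z)

Term B:
  start: add(add(S^4(Z), SSSZ), add(Z, SZ))
  [1] add(S(add(SSSZ, SSSZ)), add(Z, SZ))
  [2] S(add(add(SSSZ, SSSZ), add(Z, SZ)))
  [3] S(add(S(add(SSZ, SSSZ)), add(Z, SZ)))
  [4] S(S(add(add(SSZ, SSSZ), add(Z, SZ))))
  [5] S(S(add(S(add(SZ, SSSZ)), add(Z, SZ))))
  [6] S(S(S(add(add(SZ, SSSZ), add(Z, SZ)))))
  [7] S(S(S(add(S(add(Z, SSSZ)), add(Z, SZ)))))
  [8] S(S(S(S(add(add(Z, SSSZ), add(Z, SZ))))))
  [9] S(S(S(S(add(SSSZ, add(Z, SZ))))))
  [10] S(S(S(S(S(add(SSZ, add(Z, SZ)))))))
  [11] S(S(S(S(S(S(add(SZ, add(Z, SZ))))))))
  [12] S(S(S(S(S(S(S(add(Z, add(Z, SZ)))))))))
  [13] S(S(S(S(S(S(S(add(Z, SZ))))))))
  [14] S^8(Z)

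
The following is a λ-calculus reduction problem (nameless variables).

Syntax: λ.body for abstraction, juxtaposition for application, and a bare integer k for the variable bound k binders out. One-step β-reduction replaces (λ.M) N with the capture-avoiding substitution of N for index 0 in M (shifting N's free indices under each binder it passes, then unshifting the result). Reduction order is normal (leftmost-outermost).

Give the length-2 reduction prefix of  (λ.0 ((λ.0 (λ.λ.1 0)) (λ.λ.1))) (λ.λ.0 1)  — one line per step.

Answer: after 2 steps: λ.0 ((λ.0 (λ.λ.1 0)) (λ.λ.1))

Reduction:
  start: (λ.0 ((λ.0 (λ.λ.1 0)) (λ.λ.1))) (λ.λ.0 1)
  [1] (λ.λ.0 1) ((λ.0 (λ.λ.1 0)) (λ.λ.1))
  [2] λ.0 ((λ.0 (λ.λ.1 0)) (λ.λ.1))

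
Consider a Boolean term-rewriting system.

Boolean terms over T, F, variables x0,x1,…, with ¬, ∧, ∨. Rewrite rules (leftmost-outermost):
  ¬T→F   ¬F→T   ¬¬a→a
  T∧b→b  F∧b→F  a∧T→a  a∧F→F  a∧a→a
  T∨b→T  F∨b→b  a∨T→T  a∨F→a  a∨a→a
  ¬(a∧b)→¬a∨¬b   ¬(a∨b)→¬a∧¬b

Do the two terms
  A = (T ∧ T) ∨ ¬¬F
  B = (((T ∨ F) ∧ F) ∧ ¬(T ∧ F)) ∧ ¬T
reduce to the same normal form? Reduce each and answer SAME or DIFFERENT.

Answer: DIFFERENT — A ⇓ T, B ⇓ F

Reduction:
Term A:
  start: (T ∧ T) ∨ ¬¬F
  →1  T ∨ ¬¬F
  →2  T

Term B:
  start: (((T ∨ F) ∧ F) ∧ ¬(T ∧ F)) ∧ ¬T
  →1  (F ∧ ¬(T ∧ F)) ∧ ¬T
  →2  F ∧ ¬T
  →3  F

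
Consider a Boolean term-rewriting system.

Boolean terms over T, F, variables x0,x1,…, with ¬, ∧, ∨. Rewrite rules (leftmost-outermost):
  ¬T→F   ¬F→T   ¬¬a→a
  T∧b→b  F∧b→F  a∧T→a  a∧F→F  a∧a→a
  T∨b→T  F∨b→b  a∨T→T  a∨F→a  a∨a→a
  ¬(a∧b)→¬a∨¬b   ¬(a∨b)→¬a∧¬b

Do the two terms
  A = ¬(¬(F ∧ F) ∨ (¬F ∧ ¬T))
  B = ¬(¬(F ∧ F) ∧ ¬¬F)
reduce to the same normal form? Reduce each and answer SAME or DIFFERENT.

Answer: DIFFERENT — A ⇓ F, B ⇓ T

Reduction:
Term A:
  start: ¬(¬(F ∧ F) ∨ (¬F ∧ ¬T))
  →1  ¬¬(F ∧ F) ∧ ¬(¬F ∧ ¬T)
  →2  (F ∧ F) ∧ ¬(¬F ∧ ¬T)
  →3  F ∧ ¬(¬F ∧ ¬T)
  →4  F

Term B:
  start: ¬(¬(F ∧ F) ∧ ¬¬F)
  →1  ¬¬(F ∧ F) ∨ ¬¬¬F
  →2  (F ∧ F) ∨ ¬¬¬F
  →3  F ∨ ¬¬¬F
  →4  ¬¬¬F
  →5  ¬F
  →6  T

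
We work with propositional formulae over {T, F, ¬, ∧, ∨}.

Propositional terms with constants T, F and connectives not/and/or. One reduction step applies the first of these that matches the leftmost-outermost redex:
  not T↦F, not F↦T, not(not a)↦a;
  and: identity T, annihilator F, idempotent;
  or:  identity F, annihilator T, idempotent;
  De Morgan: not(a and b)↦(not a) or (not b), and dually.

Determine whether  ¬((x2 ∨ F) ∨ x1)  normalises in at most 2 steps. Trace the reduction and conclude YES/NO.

Answer: NO — after 2 steps the term is (¬x2 ∧ ¬F) ∧ ¬x1, not yet normal

Derivation:
  start: ¬((x2 ∨ F) ∨ x1)
  step 1: ¬(x2 ∨ F) ∧ ¬x1
  step 2: (¬x2 ∧ ¬F) ∧ ¬x1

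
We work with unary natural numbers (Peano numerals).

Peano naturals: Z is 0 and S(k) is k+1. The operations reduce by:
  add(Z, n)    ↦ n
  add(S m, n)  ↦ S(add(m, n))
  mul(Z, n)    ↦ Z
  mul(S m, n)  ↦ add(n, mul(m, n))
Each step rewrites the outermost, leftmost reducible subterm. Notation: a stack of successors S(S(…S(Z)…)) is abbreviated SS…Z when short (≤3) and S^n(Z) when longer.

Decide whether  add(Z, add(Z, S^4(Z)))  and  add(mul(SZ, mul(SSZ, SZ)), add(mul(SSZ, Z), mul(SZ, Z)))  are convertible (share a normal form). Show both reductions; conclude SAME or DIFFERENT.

Answer: DIFFERENT — A ⇓ S^4(Z), B ⇓ SSZ

Working:
Term A:
  start: add(Z, add(Z, S^4(Z)))
  step 1: add(Z, S^4(Z))
  step 2: S^4(Z)

Term B:
  start: add(mul(SZ, mul(SSZ, SZ)), add(mul(SSZ, Z), mul(SZ, Z)))
  step 1: add(add(mul(SSZ, SZ), mul(Z, mul(SSZ, SZ))), add(mul(SSZ, Z), mul(SZ, Z)))
  step 2: add(add(add(SZ, mul(SZ, SZ)), mul(Z, mul(SSZ, SZ))), add(mul(SSZ, Z), mul(SZ, Z)))
  step 3: add(add(S(add(Z, mul(SZ, SZ))), mul(Z, mul(SSZ, SZ))), add(mul(SSZ, Z), mul(SZ, Z)))
  step 4: add(S(add(add(Z, mul(SZ, SZ)), mul(Z, mul(SSZ, SZ)))), add(mul(SSZ, Z), mul(SZ, Z)))
  step 5: S(add(add(add(Z, mul(SZ, SZ)), mul(Z, mul(SSZ, SZ))), add(mul(SSZ, Z), mul(SZ, Z))))
  step 6: S(add(add(mul(SZ, SZ), mul(Z, mul(SSZ, SZ))), add(mul(SSZ, Z), mul(SZ, Z))))
  step 7: S(add(add(add(SZ, mul(Z, SZ)), mul(Z, mul(SSZ, SZ))), add(mul(SSZ, Z), mul(SZ, Z))))
  step 8: S(add(add(S(add(Z, mul(Z, SZ))), mul(Z, mul(SSZ, SZ))), add(mul(SSZ, Z), mul(SZ, Z))))
  step 9: S(add(S(add(add(Z, mul(Z, SZ)), mul(Z, mul(SSZ, SZ)))), add(mul(SSZ, Z), mul(SZ, Z))))
  step 10: S(S(add(add(add(Z, mul(Z, SZ)), mul(Z, mul(SSZ, SZ))), add(mul(SSZ, Z), mul(SZ, Z)))))
  step 11: S(S(add(add(mul(Z, SZ), mul(Z, mul(SSZ, SZ))), add(mul(SSZ, Z), mul(SZ, Z)))))
  step 12: S(S(add(add(Z, mul(Z, mul(SSZ, SZ))), add(mul(SSZ, Z), mul(SZ, Z)))))
  step 13: S(S(add(mul(Z, mul(SSZ, SZ)), add(mul(SSZ, Z), mul(SZ, Z)))))
  step 14: S(S(add(Z, add(mul(SSZ, Z), mul(SZ, Z)))))
  step 15: S(S(add(mul(SSZ, Z), mul(SZ, Z))))
  step 16: S(S(add(add(Z, mul(SZ, Z)), mul(SZ, Z))))
  step 17: S(S(add(mul(SZ, Z), mul(SZ, Z))))
  step 18: S(S(add(add(Z, mul(Z, Z)), mul(SZ, Z))))
  step 19: S(S(add(mul(Z, Z), mul(SZ, Z))))
  step 20: S(S(add(Z, mul(SZ, Z))))
  step 21: S(S(mul(SZ, Z)))
  step 22: S(S(add(Z, mul(Z, Z))))
  step 23: S(S(mul(Z, Z)))
  step 24: SSZ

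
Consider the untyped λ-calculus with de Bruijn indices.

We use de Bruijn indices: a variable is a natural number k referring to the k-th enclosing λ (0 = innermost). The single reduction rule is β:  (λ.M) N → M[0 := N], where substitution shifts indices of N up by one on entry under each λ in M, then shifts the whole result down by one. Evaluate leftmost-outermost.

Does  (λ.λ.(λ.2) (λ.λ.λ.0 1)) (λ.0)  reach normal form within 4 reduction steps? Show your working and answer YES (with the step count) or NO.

Answer: YES — reaches normal form λ.λ.0 in 2 ≤ 4 steps

Reduction:
  start: (λ.λ.(λ.2) (λ.λ.λ.0 1)) (λ.0)
  step 1: λ.(λ.λ.0) (λ.λ.λ.0 1)
  step 2: λ.λ.0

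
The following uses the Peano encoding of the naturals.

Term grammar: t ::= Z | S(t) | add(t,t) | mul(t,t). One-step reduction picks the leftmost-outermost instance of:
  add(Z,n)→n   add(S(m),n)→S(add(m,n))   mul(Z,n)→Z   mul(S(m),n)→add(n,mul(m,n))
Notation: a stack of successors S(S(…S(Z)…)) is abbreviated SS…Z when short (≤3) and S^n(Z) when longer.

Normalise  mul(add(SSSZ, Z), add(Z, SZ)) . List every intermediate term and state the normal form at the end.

  start: mul(add(SSSZ, Z), add(Z, SZ))
  step 1: mul(S(add(SSZ, Z)), add(Z, SZ))
  step 2: add(add(Z, SZ), mul(add(SSZ, Z), add(Z, SZ)))
  step 3: add(SZ, mul(add(SSZ, Z), add(Z, SZ)))
  step 4: S(add(Z, mul(add(SSZ, Z), add(Z, SZ))))
  step 5: S(mul(add(SSZ, Z), add(Z, SZ)))
  step 6: S(mul(S(add(SZ, Z)), add(Z, SZ)))
  step 7: S(add(add(Z, SZ), mul(add(SZ, Z), add(Z, SZ))))
  step 8: S(add(SZ, mul(add(SZ, Z), add(Z, SZ))))
  step 9: S(S(add(Z, mul(add(SZ, Z), add(Z, SZ)))))
  step 10: S(S(mul(add(SZ, Z), add(Z, SZ))))
  step 11: S(S(mul(S(add(Z, Z)), add(Z, SZ))))
  step 12: S(S(add(add(Z, SZ), mul(add(Z, Z), add(Z, SZ)))))
  step 13: S(S(add(SZ, mul(add(Z, Z), add(Z, SZ)))))
  step 14: S(S(S(add(Z, mul(add(Z, Z), add(Z, SZ))))))
  step 15: S(S(S(mul(add(Z, Z), add(Z, SZ)))))
  step 16: S(S(S(mul(Z, add(Z, SZ)))))
  step 17: SSSZ

Answer: normal form = SSSZ  (in 17 steps)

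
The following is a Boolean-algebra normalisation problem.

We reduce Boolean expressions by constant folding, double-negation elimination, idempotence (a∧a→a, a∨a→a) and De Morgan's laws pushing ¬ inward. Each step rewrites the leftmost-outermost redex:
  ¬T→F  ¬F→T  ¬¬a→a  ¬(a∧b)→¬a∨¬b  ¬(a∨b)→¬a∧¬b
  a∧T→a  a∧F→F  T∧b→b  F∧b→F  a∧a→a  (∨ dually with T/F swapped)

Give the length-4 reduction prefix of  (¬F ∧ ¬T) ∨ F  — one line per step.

  start: (¬F ∧ ¬T) ∨ F
  [1] ¬F ∧ ¬T
  [2] T ∧ ¬T
  [3] ¬T
  [4] F

Answer: after 4 steps: F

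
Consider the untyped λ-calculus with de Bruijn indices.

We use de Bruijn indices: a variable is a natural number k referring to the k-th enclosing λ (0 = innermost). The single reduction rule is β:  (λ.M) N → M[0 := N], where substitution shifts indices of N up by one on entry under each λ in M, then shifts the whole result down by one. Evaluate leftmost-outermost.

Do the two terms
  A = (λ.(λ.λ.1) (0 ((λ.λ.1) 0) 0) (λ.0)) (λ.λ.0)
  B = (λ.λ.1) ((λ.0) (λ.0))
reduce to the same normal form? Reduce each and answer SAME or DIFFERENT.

Answer: SAME — A ⇓ λ.λ.0, B ⇓ λ.λ.0

Reduction:
Term A:
  start: (λ.(λ.λ.1) (0 ((λ.λ.1) 0) 0) (λ.0)) (λ.λ.0)
  →1  (λ.λ.1) ((λ.λ.0) ((λ.λ.1) (λ.λ.0)) (λ.λ.0)) (λ.0)
  →2  (λ.(λ.λ.0) ((λ.λ.1) (λ.λ.0)) (λ.λ.0)) (λ.0)
  →3  (λ.λ.0) ((λ.λ.1) (λ.λ.0)) (λ.λ.0)
  →4  (λ.0) (λ.λ.0)
  →5  λ.λ.0

Term B:
  start: (λ.λ.1) ((λ.0) (λ.0))
  →1  λ.(λ.0) (λ.0)
  →2  λ.λ.0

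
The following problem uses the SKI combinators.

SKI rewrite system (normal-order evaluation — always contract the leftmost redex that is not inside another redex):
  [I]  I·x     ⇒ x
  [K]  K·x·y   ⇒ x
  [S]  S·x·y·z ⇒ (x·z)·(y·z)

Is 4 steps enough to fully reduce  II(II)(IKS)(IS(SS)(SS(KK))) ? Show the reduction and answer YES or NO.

Answer: NO — after 4 steps the term is IKS(IS(SS)(SS(KK))), not yet normal

Reduction:
  start: II(II)(IKS)(IS(SS)(SS(KK)))
  step 1: I(II)(IKS)(IS(SS)(SS(KK)))
  step 2: II(IKS)(IS(SS)(SS(KK)))
  step 3: I(IKS)(IS(SS)(SS(KK)))
  step 4: IKS(IS(SS)(SS(KK)))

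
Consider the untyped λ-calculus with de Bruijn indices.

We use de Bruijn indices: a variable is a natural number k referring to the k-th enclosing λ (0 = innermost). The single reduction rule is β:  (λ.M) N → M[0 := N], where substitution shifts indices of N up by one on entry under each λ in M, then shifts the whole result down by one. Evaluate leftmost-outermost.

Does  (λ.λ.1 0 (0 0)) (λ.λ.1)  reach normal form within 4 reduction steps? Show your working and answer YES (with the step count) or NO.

  start: (λ.λ.1 0 (0 0)) (λ.λ.1)
  step 1: λ.(λ.λ.1) 0 (0 0)
  step 2: λ.(λ.1) (0 0)
  step 3: λ.0

Answer: YES — reaches normal form λ.0 in 3 ≤ 4 steps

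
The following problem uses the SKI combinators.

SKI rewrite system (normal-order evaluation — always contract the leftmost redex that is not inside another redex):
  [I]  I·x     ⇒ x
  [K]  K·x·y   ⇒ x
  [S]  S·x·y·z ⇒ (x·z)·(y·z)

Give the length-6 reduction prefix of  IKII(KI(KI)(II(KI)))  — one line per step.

  start: IKII(KI(KI)(II(KI)))
  [1] KII(KI(KI)(II(KI)))
  [2] I(KI(KI)(II(KI)))
  [3] KI(KI)(II(KI))
  [4] I(II(KI))
  [5] II(KI)
  [6] I(KI)

Answer: after 6 steps: I(KI)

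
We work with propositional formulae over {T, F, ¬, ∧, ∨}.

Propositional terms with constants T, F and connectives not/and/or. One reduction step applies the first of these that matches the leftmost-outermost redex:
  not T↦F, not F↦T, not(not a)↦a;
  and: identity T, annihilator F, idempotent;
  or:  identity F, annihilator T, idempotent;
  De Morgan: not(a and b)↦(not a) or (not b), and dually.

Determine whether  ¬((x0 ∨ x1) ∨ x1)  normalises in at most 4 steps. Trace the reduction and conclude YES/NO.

  start: ¬((x0 ∨ x1) ∨ x1)
  step 1: ¬(x0 ∨ x1) ∧ ¬x1
  step 2: (¬x0 ∧ ¬x1) ∧ ¬x1

Answer: YES — reaches normal form (¬x0 ∧ ¬x1) ∧ ¬x1 in 2 ≤ 4 steps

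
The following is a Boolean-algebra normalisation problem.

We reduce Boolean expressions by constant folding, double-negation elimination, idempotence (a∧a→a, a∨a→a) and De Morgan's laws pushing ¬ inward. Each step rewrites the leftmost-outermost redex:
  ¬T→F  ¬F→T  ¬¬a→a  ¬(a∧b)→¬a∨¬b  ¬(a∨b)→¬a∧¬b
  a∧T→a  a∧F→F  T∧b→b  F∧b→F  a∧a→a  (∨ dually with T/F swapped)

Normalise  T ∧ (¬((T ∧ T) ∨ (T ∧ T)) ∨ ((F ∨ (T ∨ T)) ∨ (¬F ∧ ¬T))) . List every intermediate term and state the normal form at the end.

  start: T ∧ (¬((T ∧ T) ∨ (T ∧ T)) ∨ ((F ∨ (T ∨ T)) ∨ (¬F ∧ ¬T)))
  [1] ¬((T ∧ T) ∨ (T ∧ T)) ∨ ((F ∨ (T ∨ T)) ∨ (¬F ∧ ¬T))
  [2] (¬(T ∧ T) ∧ ¬(T ∧ T)) ∨ ((F ∨ (T ∨ T)) ∨ (¬F ∧ ¬T))
  [3] ¬(T ∧ T) ∨ ((F ∨ (T ∨ T)) ∨ (¬F ∧ ¬T))
  [4] (¬T ∨ ¬T) ∨ ((F ∨ (T ∨ T)) ∨ (¬F ∧ ¬T))
  [5] ¬T ∨ ((F ∨ (T ∨ T)) ∨ (¬F ∧ ¬T))
  [6] F ∨ ((F ∨ (T ∨ T)) ∨ (¬F ∧ ¬T))
  [7] (F ∨ (T ∨ T)) ∨ (¬F ∧ ¬T)
  [8] (T ∨ T) ∨ (¬F ∧ ¬T)
  [9] T ∨ (¬F ∧ ¬T)
  [10] T

Answer: normal form = T  (in 10 steps)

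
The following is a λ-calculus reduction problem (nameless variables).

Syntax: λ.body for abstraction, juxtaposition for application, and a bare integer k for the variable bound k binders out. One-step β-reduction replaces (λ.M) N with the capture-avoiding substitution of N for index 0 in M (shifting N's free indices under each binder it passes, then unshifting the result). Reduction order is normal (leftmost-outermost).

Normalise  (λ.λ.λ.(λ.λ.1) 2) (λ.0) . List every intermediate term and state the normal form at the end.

  start: (λ.λ.λ.(λ.λ.1) 2) (λ.0)
  →1  λ.λ.(λ.λ.1) (λ.0)
  →2  λ.λ.λ.λ.0

Answer: normal form = λ.λ.λ.λ.0  (in 2 steps)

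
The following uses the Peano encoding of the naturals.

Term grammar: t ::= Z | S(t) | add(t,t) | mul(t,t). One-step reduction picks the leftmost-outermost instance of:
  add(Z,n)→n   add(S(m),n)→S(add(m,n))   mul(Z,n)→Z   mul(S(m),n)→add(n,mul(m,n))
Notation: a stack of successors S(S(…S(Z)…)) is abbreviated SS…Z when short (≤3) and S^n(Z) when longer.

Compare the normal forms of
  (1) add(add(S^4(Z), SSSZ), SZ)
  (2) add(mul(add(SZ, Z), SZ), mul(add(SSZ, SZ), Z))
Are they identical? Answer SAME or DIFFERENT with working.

Term A:
  start: add(add(S^4(Z), SSSZ), SZ)
  →1  add(S(add(SSSZ, SSSZ)), SZ)
  →2  S(add(add(SSSZ, SSSZ), SZ))
  →3  S(add(S(add(SSZ, SSSZ)), SZ))
  →4  S(S(add(add(SSZ, SSSZ), SZ)))
  →5  S(S(add(S(add(SZ, SSSZ)), SZ)))
  →6  S(S(S(add(add(SZ, SSSZ), SZ))))
  →7  S(S(S(add(S(add(Z, SSSZ)), SZ))))
  →8  S(S(S(S(add(add(Z, SSSZ), SZ)))))
  →9  S(S(S(S(add(SSSZ, SZ)))))
  →10  S(S(S(S(S(add(SSZ, SZ))))))
  →11  S(S(S(S(S(S(add(SZ, SZ)))))))
  →12  S(S(S(S(S(S(S(add(Z, SZ))))))))
  →13  S^8(Z)

Term B:
  start: add(mul(add(SZ, Z), SZ), mul(add(SSZ, SZ), Z))
  →1  add(mul(S(add(Z, Z)), SZ), mul(add(SSZ, SZ), Z))
  →2  add(add(SZ, mul(add(Z, Z), SZ)), mul(add(SSZ, SZ), Z))
  →3  add(S(add(Z, mul(add(Z, Z), SZ))), mul(add(SSZ, SZ), Z))
  →4  S(add(add(Z, mul(add(Z, Z), SZ)), mul(add(SSZ, SZ), Z)))
  →5  S(add(mul(add(Z, Z), SZ), mul(add(SSZ, SZ), Z)))
  →6  S(add(mul(Z, SZ), mul(add(SSZ, SZ), Z)))
  →7  S(add(Z, mul(add(SSZ, SZ), Z)))
  →8  S(mul(add(SSZ, SZ), Z))
  →9  S(mul(S(add(SZ, SZ)), Z))
  →10  S(add(Z, mul(add(SZ, SZ), Z)))
  →11  S(mul(add(SZ, SZ), Z))
  →12  S(mul(S(add(Z, SZ)), Z))
  →13  S(add(Z, mul(add(Z, SZ), Z)))
  →14  S(mul(add(Z, SZ), Z))
  →15  S(mul(SZ, Z))
  →16  S(add(Z, mul(Z, Z)))
  →17  S(mul(Z, Z))
  →18  SZ

Answer: DIFFERENT — A ⇓ S^8(Z), B ⇓ SZ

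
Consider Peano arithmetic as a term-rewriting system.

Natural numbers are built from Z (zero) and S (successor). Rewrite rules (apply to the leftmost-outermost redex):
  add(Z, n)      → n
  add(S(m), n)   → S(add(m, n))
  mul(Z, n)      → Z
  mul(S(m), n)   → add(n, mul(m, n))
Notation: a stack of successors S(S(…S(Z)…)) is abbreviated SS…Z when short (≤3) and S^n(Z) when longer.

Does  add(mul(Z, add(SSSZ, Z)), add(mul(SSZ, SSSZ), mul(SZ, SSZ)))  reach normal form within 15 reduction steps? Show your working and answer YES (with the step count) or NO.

  start: add(mul(Z, add(SSSZ, Z)), add(mul(SSZ, SSSZ), mul(SZ, SSZ)))
  [1] add(Z, add(mul(SSZ, SSSZ), mul(SZ, SSZ)))
  [2] add(mul(SSZ, SSSZ), mul(SZ, SSZ))
  [3] add(add(SSSZ, mul(SZ, SSSZ)), mul(SZ, SSZ))
  [4] add(S(add(SSZ, mul(SZ, SSSZ))), mul(SZ, SSZ))
  [5] S(add(add(SSZ, mul(SZ, SSSZ)), mul(SZ, SSZ)))
  [6] S(add(S(add(SZ, mul(SZ, SSSZ))), mul(SZ, SSZ)))
  [7] S(S(add(add(SZ, mul(SZ, SSSZ)), mul(SZ, SSZ))))
  [8] S(S(add(S(add(Z, mul(SZ, SSSZ))), mul(SZ, SSZ))))
  [9] S(S(S(add(add(Z, mul(SZ, SSSZ)), mul(SZ, SSZ)))))
  [10] S(S(S(add(mul(SZ, SSSZ), mul(SZ, SSZ)))))
  [11] S(S(S(add(add(SSSZ, mul(Z, SSSZ)), mul(SZ, SSZ)))))
  [12] S(S(S(add(S(add(SSZ, mul(Z, SSSZ))), mul(SZ, SSZ)))))
  [13] S(S(S(S(add(add(SSZ, mul(Z, SSSZ)), mul(SZ, SSZ))))))
  [14] S(S(S(S(add(S(add(SZ, mul(Z, SSSZ))), mul(SZ, SSZ))))))
  [15] S(S(S(S(S(add(add(SZ, mul(Z, SSSZ)), mul(SZ, SSZ)))))))

Answer: NO — after 15 steps the term is S(S(S(S(S(add(add(SZ, mul(Z, SSSZ)), mul(SZ, SSZ))))))), not yet normal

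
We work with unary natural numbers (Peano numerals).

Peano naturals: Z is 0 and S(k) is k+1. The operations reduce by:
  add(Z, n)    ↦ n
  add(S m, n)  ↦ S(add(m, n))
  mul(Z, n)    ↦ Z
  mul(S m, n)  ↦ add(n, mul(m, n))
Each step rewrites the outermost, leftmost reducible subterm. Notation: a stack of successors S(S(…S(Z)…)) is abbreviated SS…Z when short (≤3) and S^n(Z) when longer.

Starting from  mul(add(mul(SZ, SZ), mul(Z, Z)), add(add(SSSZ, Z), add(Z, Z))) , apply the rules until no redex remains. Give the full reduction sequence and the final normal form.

  start: mul(add(mul(SZ, SZ), mul(Z, Z)), add(add(SSSZ, Z), add(Z, Z)))
  step 1: mul(add(add(SZ, mul(Z, SZ)), mul(Z, Z)), add(add(SSSZ, Z), add(Z, Z)))
  step 2: mul(add(S(add(Z, mul(Z, SZ))), mul(Z, Z)), add(add(SSSZ, Z), add(Z, Z)))
  step 3: mul(S(add(add(Z, mul(Z, SZ)), mul(Z, Z))), add(add(SSSZ, Z), add(Z, Z)))
  step 4: add(add(add(SSSZ, Z), add(Z, Z)), mul(add(add(Z, mul(Z, SZ)), mul(Z, Z)), add(add(SSSZ, Z), add(Z, Z))))
  step 5: add(add(S(add(SSZ, Z)), add(Z, Z)), mul(add(add(Z, mul(Z, SZ)), mul(Z, Z)), add(add(SSSZ, Z), add(Z, Z))))
  step 6: add(S(add(add(SSZ, Z), add(Z, Z))), mul(add(add(Z, mul(Z, SZ)), mul(Z, Z)), add(add(SSSZ, Z), add(Z, Z))))
  step 7: S(add(add(add(SSZ, Z), add(Z, Z)), mul(add(add(Z, mul(Z, SZ)), mul(Z, Z)), add(add(SSSZ, Z), add(Z, Z)))))
  step 8: S(add(add(S(add(SZ, Z)), add(Z, Z)), mul(add(add(Z, mul(Z, SZ)), mul(Z, Z)), add(add(SSSZ, Z), add(Z, Z)))))
  step 9: S(add(S(add(add(SZ, Z), add(Z, Z))), mul(add(add(Z, mul(Z, SZ)), mul(Z, Z)), add(add(SSSZ, Z), add(Z, Z)))))
  step 10: S(S(add(add(add(SZ, Z), add(Z, Z)), mul(add(add(Z, mul(Z, SZ)), mul(Z, Z)), add(add(SSSZ, Z), add(Z, Z))))))
  step 11: S(S(add(add(S(add(Z, Z)), add(Z, Z)), mul(add(add(Z, mul(Z, SZ)), mul(Z, Z)), add(add(SSSZ, Z), add(Z, Z))))))
  step 12: S(S(add(S(add(add(Z, Z), add(Z, Z))), mul(add(add(Z, mul(Z, SZ)), mul(Z, Z)), add(add(SSSZ, Z), add(Z, Z))))))
  step 13: S(S(S(add(add(add(Z, Z), add(Z, Z)), mul(add(add(Z, mul(Z, SZ)), mul(Z, Z)), add(add(SSSZ, Z), add(Z, Z)))))))
  step 14: S(S(S(add(add(Z, add(Z, Z)), mul(add(add(Z, mul(Z, SZ)), mul(Z, Z)), add(add(SSSZ, Z), add(Z, Z)))))))
  step 15: S(S(S(add(add(Z, Z), mul(add(add(Z, mul(Z, SZ)), mul(Z, Z)), add(add(SSSZ, Z), add(Z, Z)))))))
  step 16: S(S(S(add(Z, mul(add(add(Z, mul(Z, SZ)), mul(Z, Z)), add(add(SSSZ, Z), add(Z, Z)))))))
  step 17: S(S(S(mul(add(add(Z, mul(Z, SZ)), mul(Z, Z)), add(add(SSSZ, Z), add(Z, Z))))))
  step 18: S(S(S(mul(add(mul(Z, SZ), mul(Z, Z)), add(add(SSSZ, Z), add(Z, Z))))))
  step 19: S(S(S(mul(add(Z, mul(Z, Z)), add(add(SSSZ, Z), add(Z, Z))))))
  step 20: S(S(S(mul(mul(Z, Z), add(add(SSSZ, Z), add(Z, Z))))))
  step 21: S(S(S(mul(Z, add(add(SSSZ, Z), add(Z, Z))))))
  step 22: SSSZ

Answer: normal form = SSSZ  (in 22 steps)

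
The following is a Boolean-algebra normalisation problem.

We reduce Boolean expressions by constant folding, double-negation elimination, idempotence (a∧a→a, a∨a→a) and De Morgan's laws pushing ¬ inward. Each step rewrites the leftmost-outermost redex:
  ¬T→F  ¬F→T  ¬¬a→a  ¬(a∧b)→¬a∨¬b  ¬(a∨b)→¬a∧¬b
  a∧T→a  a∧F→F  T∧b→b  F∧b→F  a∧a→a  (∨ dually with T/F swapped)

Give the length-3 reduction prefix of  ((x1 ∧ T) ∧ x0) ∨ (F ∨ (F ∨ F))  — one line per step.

Answer: after 3 steps: (x1 ∧ x0) ∨ F

Working:
  start: ((x1 ∧ T) ∧ x0) ∨ (F ∨ (F ∨ F))
  →1  (x1 ∧ x0) ∨ (F ∨ (F ∨ F))
  →2  (x1 ∧ x0) ∨ (F ∨ F)
  →3  (x1 ∧ x0) ∨ F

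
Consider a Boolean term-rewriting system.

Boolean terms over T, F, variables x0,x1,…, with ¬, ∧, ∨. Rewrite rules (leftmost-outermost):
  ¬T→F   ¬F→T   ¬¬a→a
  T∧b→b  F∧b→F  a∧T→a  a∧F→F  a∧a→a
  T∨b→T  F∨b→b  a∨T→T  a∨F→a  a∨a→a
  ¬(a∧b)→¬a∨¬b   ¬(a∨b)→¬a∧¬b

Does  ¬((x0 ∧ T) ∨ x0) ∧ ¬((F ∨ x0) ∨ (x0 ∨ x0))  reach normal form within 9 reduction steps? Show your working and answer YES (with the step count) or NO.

Answer: NO — after 9 steps the term is ¬x0 ∧ (¬x0 ∧ ¬(x0 ∨ x0)), not yet normal

Derivation:
  start: ¬((x0 ∧ T) ∨ x0) ∧ ¬((F ∨ x0) ∨ (x0 ∨ x0))
  [1] (¬(x0 ∧ T) ∧ ¬x0) ∧ ¬((F ∨ x0) ∨ (x0 ∨ x0))
  [2] ((¬x0 ∨ ¬T) ∧ ¬x0) ∧ ¬((F ∨ x0) ∨ (x0 ∨ x0))
  [3] ((¬x0 ∨ F) ∧ ¬x0) ∧ ¬((F ∨ x0) ∨ (x0 ∨ x0))
  [4] (¬x0 ∧ ¬x0) ∧ ¬((F ∨ x0) ∨ (x0 ∨ x0))
  [5] ¬x0 ∧ ¬((F ∨ x0) ∨ (x0 ∨ x0))
  [6] ¬x0 ∧ (¬(F ∨ x0) ∧ ¬(x0 ∨ x0))
  [7] ¬x0 ∧ ((¬F ∧ ¬x0) ∧ ¬(x0 ∨ x0))
  [8] ¬x0 ∧ ((T ∧ ¬x0) ∧ ¬(x0 ∨ x0))
  [9] ¬x0 ∧ (¬x0 ∧ ¬(x0 ∨ x0))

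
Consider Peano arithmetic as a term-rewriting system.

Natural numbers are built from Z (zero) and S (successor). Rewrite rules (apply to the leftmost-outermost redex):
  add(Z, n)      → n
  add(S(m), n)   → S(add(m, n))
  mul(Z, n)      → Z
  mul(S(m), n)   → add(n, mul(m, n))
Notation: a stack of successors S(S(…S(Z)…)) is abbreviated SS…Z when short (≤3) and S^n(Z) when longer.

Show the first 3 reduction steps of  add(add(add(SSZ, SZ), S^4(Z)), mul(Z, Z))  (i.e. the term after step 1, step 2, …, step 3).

Answer: after 3 steps: S(add(add(add(SZ, SZ), S^4(Z)), mul(Z, Z)))

Derivation:
  start: add(add(add(SSZ, SZ), S^4(Z)), mul(Z, Z))
  step 1: add(add(S(add(SZ, SZ)), S^4(Z)), mul(Z, Z))
  step 2: add(S(add(add(SZ, SZ), S^4(Z))), mul(Z, Z))
  step 3: S(add(add(add(SZ, SZ), S^4(Z)), mul(Z, Z)))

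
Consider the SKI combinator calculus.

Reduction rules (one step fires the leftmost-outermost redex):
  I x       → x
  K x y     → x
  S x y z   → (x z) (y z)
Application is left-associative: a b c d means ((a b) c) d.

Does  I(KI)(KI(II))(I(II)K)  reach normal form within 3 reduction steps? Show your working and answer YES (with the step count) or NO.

  start: I(KI)(KI(II))(I(II)K)
  [1] KI(KI(II))(I(II)K)
  [2] I(I(II)K)
  [3] I(II)K

Answer: NO — after 3 steps the term is I(II)K, not yet normal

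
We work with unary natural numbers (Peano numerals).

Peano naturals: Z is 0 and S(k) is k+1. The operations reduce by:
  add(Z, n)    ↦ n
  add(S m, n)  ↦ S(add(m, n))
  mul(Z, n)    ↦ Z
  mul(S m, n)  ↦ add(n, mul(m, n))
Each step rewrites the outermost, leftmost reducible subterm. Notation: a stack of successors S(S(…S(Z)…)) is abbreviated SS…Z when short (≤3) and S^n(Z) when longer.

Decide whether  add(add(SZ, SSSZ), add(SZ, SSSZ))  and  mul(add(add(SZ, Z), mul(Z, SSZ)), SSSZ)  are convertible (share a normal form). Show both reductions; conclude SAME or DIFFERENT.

Term A:
  start: add(add(SZ, SSSZ), add(SZ, SSSZ))
  →1  add(S(add(Z, SSSZ)), add(SZ, SSSZ))
  →2  S(add(add(Z, SSSZ), add(SZ, SSSZ)))
  →3  S(add(SSSZ, add(SZ, SSSZ)))
  →4  S(S(add(SSZ, add(SZ, SSSZ))))
  →5  S(S(S(add(SZ, add(SZ, SSSZ)))))
  →6  S(S(S(S(add(Z, add(SZ, SSSZ))))))
  →7  S(S(S(S(add(SZ, SSSZ)))))
  →8  S(S(S(S(S(add(Z, SSSZ))))))
  →9  S^8(Z)

Term B:
  start: mul(add(add(SZ, Z), mul(Z, SSZ)), SSSZ)
  →1  mul(add(S(add(Z, Z)), mul(Z, SSZ)), SSSZ)
  →2  mul(S(add(add(Z, Z), mul(Z, SSZ))), SSSZ)
  →3  add(SSSZ, mul(add(add(Z, Z), mul(Z, SSZ)), SSSZ))
  →4  S(add(SSZ, mul(add(add(Z, Z), mul(Z, SSZ)), SSSZ)))
  →5  S(S(add(SZ, mul(add(add(Z, Z), mul(Z, SSZ)), SSSZ))))
  →6  S(S(S(add(Z, mul(add(add(Z, Z), mul(Z, SSZ)), SSSZ)))))
  →7  S(S(S(mul(add(add(Z, Z), mul(Z, SSZ)), SSSZ))))
  →8  S(S(S(mul(add(Z, mul(Z, SSZ)), SSSZ))))
  →9  S(S(S(mul(mul(Z, SSZ), SSSZ))))
  →10  S(S(S(mul(Z, SSSZ))))
  →11  SSSZ

Answer: DIFFERENT — A ⇓ S^8(Z), B ⇓ SSSZ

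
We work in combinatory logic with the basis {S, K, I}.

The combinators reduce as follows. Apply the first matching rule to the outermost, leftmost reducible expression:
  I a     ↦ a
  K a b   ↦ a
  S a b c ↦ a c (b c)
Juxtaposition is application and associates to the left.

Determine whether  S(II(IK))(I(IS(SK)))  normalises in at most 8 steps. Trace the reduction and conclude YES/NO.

  start: S(II(IK))(I(IS(SK)))
  step 1: S(I(IK))(I(IS(SK)))
  step 2: S(IK)(I(IS(SK)))
  step 3: SK(I(IS(SK)))
  step 4: SK(IS(SK))
  step 5: SK(S(SK))

Answer: YES — reaches normal form SK(S(SK)) in 5 ≤ 8 steps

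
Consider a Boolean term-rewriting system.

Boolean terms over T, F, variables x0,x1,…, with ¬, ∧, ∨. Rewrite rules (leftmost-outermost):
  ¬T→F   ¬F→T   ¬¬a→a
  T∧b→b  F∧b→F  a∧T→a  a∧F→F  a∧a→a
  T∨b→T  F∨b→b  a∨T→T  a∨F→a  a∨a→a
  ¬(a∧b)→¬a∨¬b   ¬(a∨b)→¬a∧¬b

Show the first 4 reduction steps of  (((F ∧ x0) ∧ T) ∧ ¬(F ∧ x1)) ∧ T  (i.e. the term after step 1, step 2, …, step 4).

  start: (((F ∧ x0) ∧ T) ∧ ¬(F ∧ x1)) ∧ T
  [1] ((F ∧ x0) ∧ T) ∧ ¬(F ∧ x1)
  [2] (F ∧ x0) ∧ ¬(F ∧ x1)
  [3] F ∧ ¬(F ∧ x1)
  [4] F

Answer: after 4 steps: F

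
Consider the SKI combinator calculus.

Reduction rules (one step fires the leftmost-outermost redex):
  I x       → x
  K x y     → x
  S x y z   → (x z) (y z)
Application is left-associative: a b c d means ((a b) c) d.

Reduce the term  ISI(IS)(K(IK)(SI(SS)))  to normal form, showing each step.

  start: ISI(IS)(K(IK)(SI(SS)))
  →1  SI(IS)(K(IK)(SI(SS)))
  →2  I(K(IK)(SI(SS)))(IS(K(IK)(SI(SS))))
  →3  K(IK)(SI(SS))(IS(K(IK)(SI(SS))))
  →4  IK(IS(K(IK)(SI(SS))))
  →5  K(IS(K(IK)(SI(SS))))
  →6  K(S(K(IK)(SI(SS))))
  →7  K(S(IK))
  →8  K(SK)

Answer: normal form = K(SK)  (in 8 steps)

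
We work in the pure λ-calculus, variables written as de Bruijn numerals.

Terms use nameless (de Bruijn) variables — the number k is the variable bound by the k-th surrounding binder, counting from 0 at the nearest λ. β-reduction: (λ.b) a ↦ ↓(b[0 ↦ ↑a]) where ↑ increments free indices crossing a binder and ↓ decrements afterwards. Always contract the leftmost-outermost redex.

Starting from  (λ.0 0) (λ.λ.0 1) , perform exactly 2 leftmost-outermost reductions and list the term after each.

Answer: after 2 steps: λ.0 (λ.λ.0 1)

Derivation:
  start: (λ.0 0) (λ.λ.0 1)
  step 1: (λ.λ.0 1) (λ.λ.0 1)
  step 2: λ.0 (λ.λ.0 1)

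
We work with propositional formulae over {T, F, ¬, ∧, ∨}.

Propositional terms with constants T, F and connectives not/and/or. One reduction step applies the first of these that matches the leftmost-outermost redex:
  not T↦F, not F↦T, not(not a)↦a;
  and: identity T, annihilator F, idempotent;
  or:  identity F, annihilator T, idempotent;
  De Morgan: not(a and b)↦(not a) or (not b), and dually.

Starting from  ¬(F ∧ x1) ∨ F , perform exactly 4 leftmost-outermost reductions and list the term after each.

  start: ¬(F ∧ x1) ∨ F
  step 1: ¬(F ∧ x1)
  step 2: ¬F ∨ ¬x1
  step 3: T ∨ ¬x1
  step 4: T

Answer: after 4 steps: T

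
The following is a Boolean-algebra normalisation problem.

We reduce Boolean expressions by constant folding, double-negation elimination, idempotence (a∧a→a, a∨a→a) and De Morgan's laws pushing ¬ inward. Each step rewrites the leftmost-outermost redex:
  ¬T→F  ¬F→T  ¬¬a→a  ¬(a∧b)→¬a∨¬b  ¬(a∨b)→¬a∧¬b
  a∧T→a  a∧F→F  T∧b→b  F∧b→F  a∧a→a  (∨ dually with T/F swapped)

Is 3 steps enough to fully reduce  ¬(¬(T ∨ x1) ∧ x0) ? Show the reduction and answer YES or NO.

Answer: NO — after 3 steps the term is T ∨ ¬x0, not yet normal

Working:
  start: ¬(¬(T ∨ x1) ∧ x0)
  [1] ¬¬(T ∨ x1) ∨ ¬x0
  [2] (T ∨ x1) ∨ ¬x0
  [3] T ∨ ¬x0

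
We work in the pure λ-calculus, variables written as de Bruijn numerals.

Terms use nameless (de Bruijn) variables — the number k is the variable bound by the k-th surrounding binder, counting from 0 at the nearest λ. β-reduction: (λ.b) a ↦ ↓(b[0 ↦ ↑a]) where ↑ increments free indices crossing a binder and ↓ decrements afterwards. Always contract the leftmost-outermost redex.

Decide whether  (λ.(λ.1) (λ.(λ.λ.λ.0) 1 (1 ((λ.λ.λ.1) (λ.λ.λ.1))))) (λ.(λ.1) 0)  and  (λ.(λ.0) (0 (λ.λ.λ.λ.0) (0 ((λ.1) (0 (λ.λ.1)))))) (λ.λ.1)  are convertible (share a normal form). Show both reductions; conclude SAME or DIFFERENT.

Term A:
  start: (λ.(λ.1) (λ.(λ.λ.λ.0) 1 (1 ((λ.λ.λ.1) (λ.λ.λ.1))))) (λ.(λ.1) 0)
  →1  (λ.λ.(λ.1) 0) (λ.(λ.λ.λ.0) (λ.(λ.1) 0) ((λ.(λ.1) 0) ((λ.λ.λ.1) (λ.λ.λ.1))))
  →2  λ.(λ.1) 0
  →3  λ.0

Term B:
  start: (λ.(λ.0) (0 (λ.λ.λ.λ.0) (0 ((λ.1) (0 (λ.λ.1)))))) (λ.λ.1)
  →1  (λ.0) ((λ.λ.1) (λ.λ.λ.λ.0) ((λ.λ.1) ((λ.λ.λ.1) ((λ.λ.1) (λ.λ.1)))))
  →2  (λ.λ.1) (λ.λ.λ.λ.0) ((λ.λ.1) ((λ.λ.λ.1) ((λ.λ.1) (λ.λ.1))))
  →3  (λ.λ.λ.λ.λ.0) ((λ.λ.1) ((λ.λ.λ.1) ((λ.λ.1) (λ.λ.1))))
  →4  λ.λ.λ.λ.0

Answer: DIFFERENT — A ⇓ λ.0, B ⇓ λ.λ.λ.λ.0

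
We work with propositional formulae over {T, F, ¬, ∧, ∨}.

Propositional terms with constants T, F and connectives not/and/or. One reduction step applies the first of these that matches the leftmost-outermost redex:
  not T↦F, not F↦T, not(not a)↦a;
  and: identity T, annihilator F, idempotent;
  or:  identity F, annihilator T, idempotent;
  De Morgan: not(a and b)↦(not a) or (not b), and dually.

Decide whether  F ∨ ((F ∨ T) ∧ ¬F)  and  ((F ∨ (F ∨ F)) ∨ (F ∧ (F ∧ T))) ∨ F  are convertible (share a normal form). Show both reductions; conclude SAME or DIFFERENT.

Term A:
  start: F ∨ ((F ∨ T) ∧ ¬F)
  [1] (F ∨ T) ∧ ¬F
  [2] T ∧ ¬F
  [3] ¬F
  [4] T

Term B:
  start: ((F ∨ (F ∨ F)) ∨ (F ∧ (F ∧ T))) ∨ F
  [1] (F ∨ (F ∨ F)) ∨ (F ∧ (F ∧ T))
  [2] (F ∨ F) ∨ (F ∧ (F ∧ T))
  [3] F ∨ (F ∧ (F ∧ T))
  [4] F ∧ (F ∧ T)
  [5] F

Answer: DIFFERENT — A ⇓ T, B ⇓ F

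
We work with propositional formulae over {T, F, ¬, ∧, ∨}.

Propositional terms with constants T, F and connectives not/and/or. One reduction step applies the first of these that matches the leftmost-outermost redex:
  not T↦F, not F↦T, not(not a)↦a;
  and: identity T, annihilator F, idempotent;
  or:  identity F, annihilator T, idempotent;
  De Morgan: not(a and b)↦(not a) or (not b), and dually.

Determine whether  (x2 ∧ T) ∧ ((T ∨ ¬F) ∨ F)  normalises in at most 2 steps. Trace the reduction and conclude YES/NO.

Answer: NO — after 2 steps the term is x2 ∧ (T ∨ ¬F), not yet normal

Derivation:
  start: (x2 ∧ T) ∧ ((T ∨ ¬F) ∨ F)
  [1] x2 ∧ ((T ∨ ¬F) ∨ F)
  [2] x2 ∧ (T ∨ ¬F)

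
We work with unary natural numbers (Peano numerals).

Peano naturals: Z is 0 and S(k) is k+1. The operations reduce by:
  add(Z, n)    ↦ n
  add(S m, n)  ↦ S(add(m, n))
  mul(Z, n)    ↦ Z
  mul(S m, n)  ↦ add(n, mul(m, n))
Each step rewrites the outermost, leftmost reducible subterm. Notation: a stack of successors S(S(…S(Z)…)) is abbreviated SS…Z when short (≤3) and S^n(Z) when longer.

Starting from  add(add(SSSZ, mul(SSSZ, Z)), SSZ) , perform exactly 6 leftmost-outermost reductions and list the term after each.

Answer: after 6 steps: S(S(S(add(add(Z, mul(SSSZ, Z)), SSZ))))

Working:
  start: add(add(SSSZ, mul(SSSZ, Z)), SSZ)
  [1] add(S(add(SSZ, mul(SSSZ, Z))), SSZ)
  [2] S(add(add(SSZ, mul(SSSZ, Z)), SSZ))
  [3] S(add(S(add(SZ, mul(SSSZ, Z))), SSZ))
  [4] S(S(add(add(SZ, mul(SSSZ, Z)), SSZ)))
  [5] S(S(add(S(add(Z, mul(SSSZ, Z))), SSZ)))
  [6] S(S(S(add(add(Z, mul(SSSZ, Z)), SSZ))))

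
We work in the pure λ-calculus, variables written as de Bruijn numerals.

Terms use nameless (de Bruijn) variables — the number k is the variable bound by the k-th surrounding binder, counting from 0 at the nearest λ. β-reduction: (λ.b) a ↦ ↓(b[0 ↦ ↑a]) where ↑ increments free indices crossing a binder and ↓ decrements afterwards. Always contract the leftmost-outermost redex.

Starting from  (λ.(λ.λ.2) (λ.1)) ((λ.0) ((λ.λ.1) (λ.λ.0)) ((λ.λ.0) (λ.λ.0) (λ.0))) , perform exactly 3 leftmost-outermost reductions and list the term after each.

Answer: after 3 steps: λ.(λ.λ.1) (λ.λ.0) ((λ.λ.0) (λ.λ.0) (λ.0))

Reduction:
  start: (λ.(λ.λ.2) (λ.1)) ((λ.0) ((λ.λ.1) (λ.λ.0)) ((λ.λ.0) (λ.λ.0) (λ.0)))
  [1] (λ.λ.(λ.0) ((λ.λ.1) (λ.λ.0)) ((λ.λ.0) (λ.λ.0) (λ.0))) (λ.(λ.0) ((λ.λ.1) (λ.λ.0)) ((λ.λ.0) (λ.λ.0) (λ.0)))
  [2] λ.(λ.0) ((λ.λ.1) (λ.λ.0)) ((λ.λ.0) (λ.λ.0) (λ.0))
  [3] λ.(λ.λ.1) (λ.λ.0) ((λ.λ.0) (λ.λ.0) (λ.0))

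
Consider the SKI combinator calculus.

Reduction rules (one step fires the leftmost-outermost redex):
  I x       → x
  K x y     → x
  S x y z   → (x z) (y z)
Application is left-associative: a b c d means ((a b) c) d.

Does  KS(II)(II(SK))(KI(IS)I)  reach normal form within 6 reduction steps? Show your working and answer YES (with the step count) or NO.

  start: KS(II)(II(SK))(KI(IS)I)
  step 1: S(II(SK))(KI(IS)I)
  step 2: S(I(SK))(KI(IS)I)
  step 3: S(SK)(KI(IS)I)
  step 4: S(SK)(II)
  step 5: S(SK)I

Answer: YES — reaches normal form S(SK)I in 5 ≤ 6 steps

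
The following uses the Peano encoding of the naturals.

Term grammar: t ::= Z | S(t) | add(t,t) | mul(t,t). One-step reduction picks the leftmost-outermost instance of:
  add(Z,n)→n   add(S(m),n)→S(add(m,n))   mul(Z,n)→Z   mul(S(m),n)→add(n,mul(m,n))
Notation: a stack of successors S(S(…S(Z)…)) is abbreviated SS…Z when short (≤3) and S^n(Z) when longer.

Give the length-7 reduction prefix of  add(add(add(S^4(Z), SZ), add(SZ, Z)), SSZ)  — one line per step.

Answer: after 7 steps: S(S(add(add(S(add(SZ, SZ)), add(SZ, Z)), SSZ)))

Reduction:
  start: add(add(add(S^4(Z), SZ), add(SZ, Z)), SSZ)
  step 1: add(add(S(add(SSSZ, SZ)), add(SZ, Z)), SSZ)
  step 2: add(S(add(add(SSSZ, SZ), add(SZ, Z))), SSZ)
  step 3: S(add(add(add(SSSZ, SZ), add(SZ, Z)), SSZ))
  step 4: S(add(add(S(add(SSZ, SZ)), add(SZ, Z)), SSZ))
  step 5: S(add(S(add(add(SSZ, SZ), add(SZ, Z))), SSZ))
  step 6: S(S(add(add(add(SSZ, SZ), add(SZ, Z)), SSZ)))
  step 7: S(S(add(add(S(add(SZ, SZ)), add(SZ, Z)), SSZ)))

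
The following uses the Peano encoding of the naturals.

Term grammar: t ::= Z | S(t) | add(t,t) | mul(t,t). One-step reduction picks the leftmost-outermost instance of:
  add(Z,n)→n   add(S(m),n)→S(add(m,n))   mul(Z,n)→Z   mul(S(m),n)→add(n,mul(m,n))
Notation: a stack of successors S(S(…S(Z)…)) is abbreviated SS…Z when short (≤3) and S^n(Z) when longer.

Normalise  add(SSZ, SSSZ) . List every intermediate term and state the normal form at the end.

Answer: normal form = S^5(Z)  (in 3 steps)

Derivation:
  start: add(SSZ, SSSZ)
  step 1: S(add(SZ, SSSZ))
  step 2: S(S(add(Z, SSSZ)))
  step 3: S^5(Z)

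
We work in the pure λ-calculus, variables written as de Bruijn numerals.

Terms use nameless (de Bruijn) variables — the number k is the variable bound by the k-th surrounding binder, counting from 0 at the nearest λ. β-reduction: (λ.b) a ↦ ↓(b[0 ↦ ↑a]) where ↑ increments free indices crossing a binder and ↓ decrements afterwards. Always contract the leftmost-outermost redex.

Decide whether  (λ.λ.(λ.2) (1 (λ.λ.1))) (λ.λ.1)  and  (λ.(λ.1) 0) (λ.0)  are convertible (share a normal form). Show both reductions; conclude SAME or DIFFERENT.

Answer: DIFFERENT — A ⇓ λ.λ.λ.1, B ⇓ λ.0

Derivation:
Term A:
  start: (λ.λ.(λ.2) (1 (λ.λ.1))) (λ.λ.1)
  [1] λ.(λ.λ.λ.1) ((λ.λ.1) (λ.λ.1))
  [2] λ.λ.λ.1

Term B:
  start: (λ.(λ.1) 0) (λ.0)
  [1] (λ.λ.0) (λ.0)
  [2] λ.0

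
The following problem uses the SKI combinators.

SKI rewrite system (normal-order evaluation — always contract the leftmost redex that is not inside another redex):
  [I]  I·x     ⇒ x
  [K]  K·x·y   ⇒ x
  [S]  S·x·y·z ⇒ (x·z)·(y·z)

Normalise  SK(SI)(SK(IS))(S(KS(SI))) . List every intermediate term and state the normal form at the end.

  start: SK(SI)(SK(IS))(S(KS(SI)))
  [1] K(SK(IS))(SI(SK(IS)))(S(KS(SI)))
  [2] SK(IS)(S(KS(SI)))
  [3] K(S(KS(SI)))(IS(S(KS(SI))))
  [4] S(KS(SI))
  [5] SS

Answer: normal form = SS  (in 5 steps)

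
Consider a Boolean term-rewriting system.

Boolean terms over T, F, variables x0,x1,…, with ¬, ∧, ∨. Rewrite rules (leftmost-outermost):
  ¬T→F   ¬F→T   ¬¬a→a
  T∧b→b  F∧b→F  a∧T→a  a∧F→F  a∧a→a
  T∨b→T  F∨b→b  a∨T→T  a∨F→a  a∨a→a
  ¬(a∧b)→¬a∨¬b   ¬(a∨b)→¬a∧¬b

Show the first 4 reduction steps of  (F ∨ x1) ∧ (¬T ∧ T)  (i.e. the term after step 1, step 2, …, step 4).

  start: (F ∨ x1) ∧ (¬T ∧ T)
  →1  x1 ∧ (¬T ∧ T)
  →2  x1 ∧ ¬T
  →3  x1 ∧ F
  →4  F

Answer: after 4 steps: F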